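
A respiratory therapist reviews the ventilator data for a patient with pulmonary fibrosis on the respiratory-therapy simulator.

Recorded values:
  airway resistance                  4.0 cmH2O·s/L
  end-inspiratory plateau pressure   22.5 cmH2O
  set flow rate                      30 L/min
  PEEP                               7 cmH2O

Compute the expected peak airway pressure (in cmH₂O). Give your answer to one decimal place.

Flow: 30 L/min ÷ 60 = 0.5 L/s.
PIP = Pplat + Raw × flow = 22.5 + 4.0 × 0.5 = 22.5 + 2.0 = 24.5 cmH2O.

24.5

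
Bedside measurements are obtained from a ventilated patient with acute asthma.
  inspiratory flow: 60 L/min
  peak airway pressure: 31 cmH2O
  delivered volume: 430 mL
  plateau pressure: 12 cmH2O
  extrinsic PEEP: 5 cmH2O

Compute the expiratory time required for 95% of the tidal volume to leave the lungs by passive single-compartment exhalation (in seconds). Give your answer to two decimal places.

3.50

Flow: 60 L/min ÷ 60 = 1 L/s.
R = (PIP − Pplat)/V̇ = (31 − 12) / 1 = 19.0/1 = 19.0 cmH2O·s/L.
C = Vt/(Pplat − PEEP) = 430.0 / (12 − 5) = 430.0/7.0 = 61.429 mL/cmH2O.
τ = R × C = 19.0 × 0.06143 L/cmH2O = 1.167 s.
t = −τ·ln(1 − 0.95) = −1.167·ln(0.05) = 3.496 s.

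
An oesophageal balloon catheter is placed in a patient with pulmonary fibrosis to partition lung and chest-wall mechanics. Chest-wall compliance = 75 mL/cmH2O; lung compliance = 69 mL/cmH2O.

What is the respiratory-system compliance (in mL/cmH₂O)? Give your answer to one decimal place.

35.9

Lung and chest wall are elastances in series: 1/Crs = 1/CL + 1/Ccw.
1/Crs = 1/69 + 1/75 = 0.02783.
Crs = 35.932 mL/cmH2O.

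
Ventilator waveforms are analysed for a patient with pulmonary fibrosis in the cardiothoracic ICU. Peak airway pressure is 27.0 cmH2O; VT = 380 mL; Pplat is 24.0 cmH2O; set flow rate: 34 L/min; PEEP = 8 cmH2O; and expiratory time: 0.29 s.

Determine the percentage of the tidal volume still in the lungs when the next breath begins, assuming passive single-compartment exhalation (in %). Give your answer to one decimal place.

Flow: 34 L/min ÷ 60 = 0.5667 L/s.
R = (PIP − Pplat)/V̇ = (27.0 − 24.0) / 0.5667 = 3.0/0.5667 = 5.294 cmH2O·s/L.
C = Vt/(Pplat − PEEP) = 380.0 / (24.0 − 8) = 380.0/16.0 = 23.75 mL/cmH2O.
τ = R × C = 5.294 × 0.02375 L/cmH2O = 0.1257 s.
Fraction remaining at end-expiration = e^(−Te/τ) = e^(−0.29/0.1257) = 0.09955 → 9.955%.

10.0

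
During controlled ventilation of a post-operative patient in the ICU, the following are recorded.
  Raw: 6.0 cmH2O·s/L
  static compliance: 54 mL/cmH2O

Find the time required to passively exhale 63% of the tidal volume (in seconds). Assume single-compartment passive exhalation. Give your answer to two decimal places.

0.32

τ = R × C = 6.0 × 54 mL/cmH2O = 6.0 × 0.054 L/cmH2O = 0.324 s.
Exhaled fraction f = 1 − e^(−t/τ) → t = −τ·ln(1 − f) = −0.324·ln(0.37) = 0.3221 s.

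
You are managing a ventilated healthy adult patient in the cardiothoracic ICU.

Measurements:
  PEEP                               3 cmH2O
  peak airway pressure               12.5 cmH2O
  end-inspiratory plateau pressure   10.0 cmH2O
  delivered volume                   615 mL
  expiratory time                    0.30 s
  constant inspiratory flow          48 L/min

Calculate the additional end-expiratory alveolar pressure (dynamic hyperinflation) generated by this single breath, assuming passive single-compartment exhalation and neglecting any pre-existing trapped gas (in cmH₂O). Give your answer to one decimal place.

2.3

Flow: 48 L/min ÷ 60 = 0.8 L/s.
R = (PIP − Pplat)/V̇ = (12.5 − 10.0) / 0.8 = 2.5/0.8 = 3.125 cmH2O·s/L.
C = Vt/(Pplat − PEEP) = 615.0 / (10.0 − 3) = 615.0/7.0 = 87.857 mL/cmH2O.
τ = R × C = 3.125 × 0.08786 L/cmH2O = 0.2746 s.
Fraction remaining = e^(−Te/τ) = e^(−0.30/0.2746) = 0.3354; trapped volume = 615.0 × 0.3354 = 206.27 mL.
Additional alveolar pressure from trapping ≈ V_trapped / C = 206.27 / 87.857 = 2.348 cmH2O.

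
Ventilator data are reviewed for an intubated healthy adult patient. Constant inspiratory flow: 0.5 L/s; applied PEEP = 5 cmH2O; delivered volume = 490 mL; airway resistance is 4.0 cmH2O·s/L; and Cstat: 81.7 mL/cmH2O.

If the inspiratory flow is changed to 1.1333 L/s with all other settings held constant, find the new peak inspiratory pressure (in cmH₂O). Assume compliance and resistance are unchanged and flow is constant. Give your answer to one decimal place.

15.5

PIP = Vt/C + R·V̇ + PEEP (constant-flow equation of motion).
Only the resistive term changes: ΔPIP = R × ΔV̇ = 4.0 × (1.1333 − 0.5) = 4.0 × 0.6333 = 2.533 cmH2O.
Original PIP = 490/81.7 + 4.0×0.5 + 5 = 12.998 cmH2O; new PIP = 12.998 + (2.533) = 15.531 cmH2O.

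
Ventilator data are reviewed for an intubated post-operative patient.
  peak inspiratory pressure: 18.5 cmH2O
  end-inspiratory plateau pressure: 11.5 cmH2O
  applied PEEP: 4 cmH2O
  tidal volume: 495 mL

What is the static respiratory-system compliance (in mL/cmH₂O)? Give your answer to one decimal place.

Cstat = Vt / (Pplat − PEEP) = 495 / (11.5 − 4) = 495 / 7.5 = 66.0 mL/cmH2O.

66.0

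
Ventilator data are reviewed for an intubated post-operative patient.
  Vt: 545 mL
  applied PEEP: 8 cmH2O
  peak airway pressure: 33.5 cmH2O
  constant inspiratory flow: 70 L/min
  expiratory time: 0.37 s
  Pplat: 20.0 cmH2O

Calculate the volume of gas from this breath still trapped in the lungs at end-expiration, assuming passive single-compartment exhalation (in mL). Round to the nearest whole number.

270

Flow: 70 L/min ÷ 60 = 1.1667 L/s.
R = (PIP − Pplat)/V̇ = (33.5 − 20.0) / 1.1667 = 13.5/1.1667 = 11.571 cmH2O·s/L.
C = Vt/(Pplat − PEEP) = 545.0 / (20.0 − 8) = 545.0/12.0 = 45.417 mL/cmH2O.
τ = R × C = 11.571 × 0.04542 L/cmH2O = 0.5256 s.
Fraction remaining = e^(−Te/τ) = e^(−0.37/0.5256) = 0.4946.
Trapped volume = 545.0 × 0.4946 = 269.56 mL.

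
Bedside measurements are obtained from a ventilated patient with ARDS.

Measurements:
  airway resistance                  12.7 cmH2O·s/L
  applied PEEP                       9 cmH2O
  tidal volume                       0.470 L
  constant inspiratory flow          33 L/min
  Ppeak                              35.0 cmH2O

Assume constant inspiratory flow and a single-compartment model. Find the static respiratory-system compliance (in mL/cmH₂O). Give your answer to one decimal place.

Flow: 33 L/min ÷ 60 = 0.55 L/s.
Equation of motion (constant flow): PIP = Vt/C + R·V̇ + PEEP.
Vt/C = PIP − R·V̇ − PEEP = 35.0 − 12.7×0.55 − 9 = 35.0 − 6.985 − 9 = 19.015 cmH2O.
C = Vt / 19.015 = 470 / 19.015 = 24.717 mL/cmH2O.

24.7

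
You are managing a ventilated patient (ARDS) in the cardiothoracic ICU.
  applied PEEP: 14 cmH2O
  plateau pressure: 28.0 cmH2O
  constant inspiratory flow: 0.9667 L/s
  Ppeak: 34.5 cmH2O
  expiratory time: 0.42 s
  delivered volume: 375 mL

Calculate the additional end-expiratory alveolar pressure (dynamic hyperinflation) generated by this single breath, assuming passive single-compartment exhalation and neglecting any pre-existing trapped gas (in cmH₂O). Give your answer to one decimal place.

R = (PIP − Pplat)/V̇ = (34.5 − 28.0) / 0.9667 = 6.5/0.9667 = 6.724 cmH2O·s/L.
C = Vt/(Pplat − PEEP) = 375.0 / (28.0 − 14) = 375.0/14.0 = 26.786 mL/cmH2O.
τ = R × C = 6.724 × 0.02679 L/cmH2O = 0.1801 s.
Fraction remaining = e^(−Te/τ) = e^(−0.42/0.1801) = 0.0971; trapped volume = 375.0 × 0.0971 = 36.413 mL.
Additional alveolar pressure from trapping ≈ V_trapped / C = 36.413 / 26.786 = 1.359 cmH2O.

1.4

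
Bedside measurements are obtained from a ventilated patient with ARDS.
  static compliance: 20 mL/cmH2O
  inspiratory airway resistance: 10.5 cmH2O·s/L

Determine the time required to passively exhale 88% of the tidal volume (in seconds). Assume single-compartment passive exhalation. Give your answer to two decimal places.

τ = R × C = 10.5 × 20 mL/cmH2O = 10.5 × 0.020 L/cmH2O = 0.21 s.
Exhaled fraction f = 1 − e^(−t/τ) → t = −τ·ln(1 − f) = −0.21·ln(0.12) = 0.4453 s.

0.45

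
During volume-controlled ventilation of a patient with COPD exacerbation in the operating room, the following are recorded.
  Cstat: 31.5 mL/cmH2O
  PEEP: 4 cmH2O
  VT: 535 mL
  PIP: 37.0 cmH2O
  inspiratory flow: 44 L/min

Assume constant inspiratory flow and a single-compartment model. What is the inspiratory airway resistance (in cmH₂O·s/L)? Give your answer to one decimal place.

21.8

Flow: 44 L/min ÷ 60 = 0.7333 L/s.
Equation of motion (constant flow): PIP = Vt/C + R·V̇ + PEEP.
R·V̇ = PIP − Vt/C − PEEP = 37.0 − 535/31.5 − 4 = 37.0 − 16.984 − 4 = 16.016 cmH2O.
R = 16.016 / 0.7333 = 21.841 cmH2O·s/L.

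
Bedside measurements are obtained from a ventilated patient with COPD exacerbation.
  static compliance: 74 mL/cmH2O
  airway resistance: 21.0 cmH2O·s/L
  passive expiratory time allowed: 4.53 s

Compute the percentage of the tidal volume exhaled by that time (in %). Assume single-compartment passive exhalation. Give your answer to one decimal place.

94.6

τ = R × C = 21.0 × 74 mL/cmH2O = 21.0 × 0.074 L/cmH2O = 1.554 s.
Passive exhalation: V(t)/V₀ = e^(−t/τ) = e^(−4.53/1.554) = 0.0542.
Fraction exhaled = 1 − 0.0542 = 0.9458 → 94.58%.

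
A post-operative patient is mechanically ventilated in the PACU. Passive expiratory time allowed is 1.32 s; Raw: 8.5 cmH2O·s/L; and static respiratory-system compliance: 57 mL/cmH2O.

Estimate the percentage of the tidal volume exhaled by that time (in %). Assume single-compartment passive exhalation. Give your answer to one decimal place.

93.4

τ = R × C = 8.5 × 57 mL/cmH2O = 8.5 × 0.057 L/cmH2O = 0.4845 s.
Passive exhalation: V(t)/V₀ = e^(−t/τ) = e^(−1.32/0.4845) = 0.06558.
Fraction exhaled = 1 − 0.06558 = 0.9344 → 93.44%.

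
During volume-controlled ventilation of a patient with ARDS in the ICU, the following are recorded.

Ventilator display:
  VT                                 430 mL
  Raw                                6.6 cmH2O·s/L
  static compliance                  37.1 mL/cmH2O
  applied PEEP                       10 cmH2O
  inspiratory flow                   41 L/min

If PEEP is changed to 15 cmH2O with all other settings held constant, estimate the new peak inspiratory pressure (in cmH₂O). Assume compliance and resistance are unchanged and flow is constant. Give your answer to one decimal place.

31.1

Flow: 41 L/min ÷ 60 = 0.6833 L/s.
PIP = Vt/C + R·V̇ + PEEP (constant-flow equation of motion).
Only the baseline term changes: ΔPIP = ΔPEEP = 15 − 10 = 5.0 cmH2O.
Original PIP = 430/37.1 + 6.6×0.6833 + 10 = 26.1 cmH2O; new PIP = 26.1 + (5.0) = 31.1 cmH2O.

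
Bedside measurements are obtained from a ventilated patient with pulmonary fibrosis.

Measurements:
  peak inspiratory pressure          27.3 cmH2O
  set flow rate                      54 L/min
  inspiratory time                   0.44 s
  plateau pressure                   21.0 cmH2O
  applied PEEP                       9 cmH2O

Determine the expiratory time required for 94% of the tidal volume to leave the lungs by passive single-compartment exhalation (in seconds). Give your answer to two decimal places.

0.65

Flow: 54 L/min ÷ 60 = 0.9 L/s.
Vt = flow × Ti = 0.9 L/s × 0.44 s × 1000 mL/L = 396.0 mL.
R = (PIP − Pplat)/V̇ = (27.3 − 21.0) / 0.9 = 6.3/0.9 = 7.0 cmH2O·s/L.
C = Vt/(Pplat − PEEP) = 396.0 / (21.0 − 9) = 396.0/12.0 = 33.0 mL/cmH2O.
τ = R × C = 7.0 × 0.033 L/cmH2O = 0.231 s.
t = −τ·ln(1 − 0.94) = −0.231·ln(0.06) = 0.6499 s.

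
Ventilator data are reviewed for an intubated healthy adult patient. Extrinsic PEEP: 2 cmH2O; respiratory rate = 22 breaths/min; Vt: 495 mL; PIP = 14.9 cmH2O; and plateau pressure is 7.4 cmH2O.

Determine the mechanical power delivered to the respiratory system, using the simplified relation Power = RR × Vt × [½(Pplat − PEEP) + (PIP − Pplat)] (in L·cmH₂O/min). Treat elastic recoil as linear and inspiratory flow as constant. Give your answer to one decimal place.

Per-breath work = Vt × [½(Pplat−PEEP) + (PIP−Pplat)] = 0.495 × [0.5×5.4 + 7.5] = 0.495 × 10.2 = 5.049 L·cmH2O.
Power = 22 × 5.049 = 111.08 L·cmH2O/min.

111.1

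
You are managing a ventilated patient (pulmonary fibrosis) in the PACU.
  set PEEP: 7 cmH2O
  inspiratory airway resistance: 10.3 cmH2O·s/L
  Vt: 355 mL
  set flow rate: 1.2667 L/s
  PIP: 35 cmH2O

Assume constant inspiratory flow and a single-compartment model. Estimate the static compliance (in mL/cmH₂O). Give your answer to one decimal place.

23.7

Equation of motion (constant flow): PIP = Vt/C + R·V̇ + PEEP.
Vt/C = PIP − R·V̇ − PEEP = 35 − 10.3×1.2667 − 7 = 35 − 13.047 − 7 = 14.953 cmH2O.
C = Vt / 14.953 = 355 / 14.953 = 23.741 mL/cmH2O.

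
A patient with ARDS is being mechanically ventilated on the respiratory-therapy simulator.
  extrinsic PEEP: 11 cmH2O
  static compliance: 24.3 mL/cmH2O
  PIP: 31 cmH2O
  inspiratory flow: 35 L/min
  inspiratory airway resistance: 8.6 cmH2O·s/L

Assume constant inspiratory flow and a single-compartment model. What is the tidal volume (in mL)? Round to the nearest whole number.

364

Flow: 35 L/min ÷ 60 = 0.5833 L/s.
Equation of motion (constant flow): PIP = Vt/C + R·V̇ + PEEP.
Vt/C = PIP − R·V̇ − PEEP = 31 − 5.016 − 11 = 14.984 cmH2O.
Vt = C × 14.984 = 24.3 × 14.984 = 364.11 mL.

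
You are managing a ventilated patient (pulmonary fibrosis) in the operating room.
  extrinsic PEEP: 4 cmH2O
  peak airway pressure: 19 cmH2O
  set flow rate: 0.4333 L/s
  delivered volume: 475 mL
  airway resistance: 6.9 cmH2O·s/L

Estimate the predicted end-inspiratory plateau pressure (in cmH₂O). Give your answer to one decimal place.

Pplat = PIP − Raw × flow = 19 − 6.9 × 0.4333 = 19 − 2.99 = 16.01 cmH2O.

16.0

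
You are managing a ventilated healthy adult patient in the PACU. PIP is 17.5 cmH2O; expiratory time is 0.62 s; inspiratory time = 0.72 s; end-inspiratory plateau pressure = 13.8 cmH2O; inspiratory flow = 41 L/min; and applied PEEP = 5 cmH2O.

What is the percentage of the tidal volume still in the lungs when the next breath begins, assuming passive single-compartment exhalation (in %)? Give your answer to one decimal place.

Flow: 41 L/min ÷ 60 = 0.6833 L/s.
Vt = flow × Ti = 0.6833 L/s × 0.72 s × 1000 mL/L = 491.98 mL.
R = (PIP − Pplat)/V̇ = (17.5 − 13.8) / 0.6833 = 3.7/0.6833 = 5.415 cmH2O·s/L.
C = Vt/(Pplat − PEEP) = 491.98 / (13.8 − 5) = 491.98/8.8 = 55.907 mL/cmH2O.
τ = R × C = 5.415 × 0.05591 L/cmH2O = 0.3028 s.
Fraction remaining at end-expiration = e^(−Te/τ) = e^(−0.62/0.3028) = 0.129 → 12.9%.

12.9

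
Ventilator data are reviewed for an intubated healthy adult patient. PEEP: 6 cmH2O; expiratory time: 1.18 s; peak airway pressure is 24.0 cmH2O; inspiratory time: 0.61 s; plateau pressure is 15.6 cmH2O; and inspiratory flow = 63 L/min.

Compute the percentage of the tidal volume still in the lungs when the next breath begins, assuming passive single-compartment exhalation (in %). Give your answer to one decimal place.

11.0

Flow: 63 L/min ÷ 60 = 1.05 L/s.
Vt = flow × Ti = 1.05 L/s × 0.61 s × 1000 mL/L = 640.5 mL.
R = (PIP − Pplat)/V̇ = (24.0 − 15.6) / 1.05 = 8.4/1.05 = 8.0 cmH2O·s/L.
C = Vt/(Pplat − PEEP) = 640.5 / (15.6 − 6) = 640.5/9.6 = 66.719 mL/cmH2O.
τ = R × C = 8.0 × 0.06672 L/cmH2O = 0.5338 s.
Fraction remaining at end-expiration = e^(−Te/τ) = e^(−1.18/0.5338) = 0.1096 → 10.96%.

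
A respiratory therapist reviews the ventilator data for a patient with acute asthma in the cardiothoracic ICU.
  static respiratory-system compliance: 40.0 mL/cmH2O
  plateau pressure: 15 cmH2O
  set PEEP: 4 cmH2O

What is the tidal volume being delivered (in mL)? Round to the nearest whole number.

Vt = Cstat × (Pplat − PEEP) = 40.0 × (15 − 4) = 40.0 × 11.0 = 440.0 mL.

440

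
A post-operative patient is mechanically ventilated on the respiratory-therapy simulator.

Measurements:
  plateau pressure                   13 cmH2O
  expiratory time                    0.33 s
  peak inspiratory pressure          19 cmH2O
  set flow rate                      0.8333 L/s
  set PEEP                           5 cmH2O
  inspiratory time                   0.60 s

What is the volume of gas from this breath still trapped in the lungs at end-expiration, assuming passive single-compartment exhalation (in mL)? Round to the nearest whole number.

240

Vt = flow × Ti = 0.8333 L/s × 0.60 s × 1000 mL/L = 499.98 mL.
R = (PIP − Pplat)/V̇ = (19 − 13) / 0.8333 = 6.0/0.8333 = 7.2 cmH2O·s/L.
C = Vt/(Pplat − PEEP) = 499.98 / (13 − 5) = 499.98/8.0 = 62.498 mL/cmH2O.
τ = R × C = 7.2 × 0.0625 L/cmH2O = 0.45 s.
Fraction remaining = e^(−Te/τ) = e^(−0.33/0.45) = 0.4803.
Trapped volume = 499.98 × 0.4803 = 240.14 mL.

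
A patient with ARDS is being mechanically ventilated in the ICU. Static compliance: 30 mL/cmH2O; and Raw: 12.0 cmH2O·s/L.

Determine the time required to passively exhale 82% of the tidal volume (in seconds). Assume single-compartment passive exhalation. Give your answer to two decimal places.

τ = R × C = 12.0 × 30 mL/cmH2O = 12.0 × 0.030 L/cmH2O = 0.36 s.
Exhaled fraction f = 1 − e^(−t/τ) → t = −τ·ln(1 − f) = −0.36·ln(0.18) = 0.6173 s.

0.62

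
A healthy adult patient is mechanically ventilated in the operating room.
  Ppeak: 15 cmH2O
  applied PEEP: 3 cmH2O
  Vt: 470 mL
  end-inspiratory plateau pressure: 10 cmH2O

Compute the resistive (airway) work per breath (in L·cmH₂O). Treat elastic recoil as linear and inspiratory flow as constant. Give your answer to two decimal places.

2.35

With constant inspiratory flow the resistive pressure is constant at PIP − Pplat = 15 − 10 = 5.0 cmH2O, so resistive work = 5.0 × 0.470 = 2.35 L·cmH2O.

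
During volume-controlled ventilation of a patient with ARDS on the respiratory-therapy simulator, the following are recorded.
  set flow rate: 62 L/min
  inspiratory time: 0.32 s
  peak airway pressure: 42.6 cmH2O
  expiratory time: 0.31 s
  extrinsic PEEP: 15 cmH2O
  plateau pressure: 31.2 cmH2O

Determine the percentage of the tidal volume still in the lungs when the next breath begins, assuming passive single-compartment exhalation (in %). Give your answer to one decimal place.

25.2

Flow: 62 L/min ÷ 60 = 1.0333 L/s.
Vt = flow × Ti = 1.0333 L/s × 0.32 s × 1000 mL/L = 330.66 mL.
R = (PIP − Pplat)/V̇ = (42.6 − 31.2) / 1.0333 = 11.4/1.0333 = 11.033 cmH2O·s/L.
C = Vt/(Pplat − PEEP) = 330.66 / (31.2 − 15) = 330.66/16.2 = 20.411 mL/cmH2O.
τ = R × C = 11.033 × 0.02041 L/cmH2O = 0.2252 s.
Fraction remaining at end-expiration = e^(−Te/τ) = e^(−0.31/0.2252) = 0.2524 → 25.24%.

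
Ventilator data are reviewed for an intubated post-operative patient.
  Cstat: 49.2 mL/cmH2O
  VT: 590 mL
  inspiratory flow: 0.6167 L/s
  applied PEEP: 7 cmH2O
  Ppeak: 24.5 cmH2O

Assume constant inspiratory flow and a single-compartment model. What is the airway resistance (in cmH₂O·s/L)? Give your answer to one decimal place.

Equation of motion (constant flow): PIP = Vt/C + R·V̇ + PEEP.
R·V̇ = PIP − Vt/C − PEEP = 24.5 − 590/49.2 − 7 = 24.5 − 11.992 − 7 = 5.508 cmH2O.
R = 5.508 / 0.6167 = 8.931 cmH2O·s/L.

8.9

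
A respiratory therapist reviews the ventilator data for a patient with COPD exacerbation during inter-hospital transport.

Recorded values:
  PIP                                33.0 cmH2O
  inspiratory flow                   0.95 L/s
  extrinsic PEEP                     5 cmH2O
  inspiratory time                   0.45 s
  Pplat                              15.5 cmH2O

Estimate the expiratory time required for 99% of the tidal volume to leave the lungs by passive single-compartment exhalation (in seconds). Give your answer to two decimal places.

3.45

Vt = flow × Ti = 0.95 L/s × 0.45 s × 1000 mL/L = 427.5 mL.
R = (PIP − Pplat)/V̇ = (33.0 − 15.5) / 0.95 = 17.5/0.95 = 18.421 cmH2O·s/L.
C = Vt/(Pplat − PEEP) = 427.5 / (15.5 − 5) = 427.5/10.5 = 40.714 mL/cmH2O.
τ = R × C = 18.421 × 0.04071 L/cmH2O = 0.7499 s.
t = −τ·ln(1 − 0.99) = −0.7499·ln(0.01) = 3.453 s.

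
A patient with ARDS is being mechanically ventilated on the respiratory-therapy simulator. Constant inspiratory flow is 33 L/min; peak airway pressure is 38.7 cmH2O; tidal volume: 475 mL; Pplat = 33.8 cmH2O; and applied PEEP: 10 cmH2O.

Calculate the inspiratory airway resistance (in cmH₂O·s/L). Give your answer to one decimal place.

Flow: 33 L/min ÷ 60 = 0.55 L/s.
Raw = (PIP − Pplat) / flow = (38.7 − 33.8) / 0.55 = 4.9 / 0.55 = 8.909 cmH2O·s/L.

8.9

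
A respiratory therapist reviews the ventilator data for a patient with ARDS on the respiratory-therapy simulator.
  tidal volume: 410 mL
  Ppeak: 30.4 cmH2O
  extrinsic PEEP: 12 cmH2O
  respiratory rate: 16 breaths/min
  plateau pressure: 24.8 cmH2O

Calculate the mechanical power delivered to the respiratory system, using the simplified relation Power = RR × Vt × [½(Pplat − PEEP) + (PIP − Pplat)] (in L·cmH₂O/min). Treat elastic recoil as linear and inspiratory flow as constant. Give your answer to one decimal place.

78.7

Per-breath work = Vt × [½(Pplat−PEEP) + (PIP−Pplat)] = 0.410 × [0.5×12.8 + 5.6] = 0.410 × 12.0 = 4.92 L·cmH2O.
Power = 16 × 4.92 = 78.72 L·cmH2O/min.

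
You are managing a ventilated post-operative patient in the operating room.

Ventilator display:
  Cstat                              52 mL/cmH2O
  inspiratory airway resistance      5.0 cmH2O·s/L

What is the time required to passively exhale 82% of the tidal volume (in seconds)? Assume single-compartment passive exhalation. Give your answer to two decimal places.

τ = R × C = 5.0 × 52 mL/cmH2O = 5.0 × 0.052 L/cmH2O = 0.26 s.
Exhaled fraction f = 1 − e^(−t/τ) → t = −τ·ln(1 − f) = −0.26·ln(0.18) = 0.4458 s.

0.45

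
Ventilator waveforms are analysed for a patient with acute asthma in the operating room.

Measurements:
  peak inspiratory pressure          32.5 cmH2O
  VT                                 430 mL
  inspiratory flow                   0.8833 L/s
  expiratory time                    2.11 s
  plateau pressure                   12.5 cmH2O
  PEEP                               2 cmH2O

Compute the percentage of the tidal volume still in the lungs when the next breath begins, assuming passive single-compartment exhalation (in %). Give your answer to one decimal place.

R = (PIP − Pplat)/V̇ = (32.5 − 12.5) / 0.8833 = 20.0/0.8833 = 22.642 cmH2O·s/L.
C = Vt/(Pplat − PEEP) = 430.0 / (12.5 − 2) = 430.0/10.5 = 40.952 mL/cmH2O.
τ = R × C = 22.642 × 0.04095 L/cmH2O = 0.9272 s.
Fraction remaining at end-expiration = e^(−Te/τ) = e^(−2.11/0.9272) = 0.1027 → 10.27%.

10.3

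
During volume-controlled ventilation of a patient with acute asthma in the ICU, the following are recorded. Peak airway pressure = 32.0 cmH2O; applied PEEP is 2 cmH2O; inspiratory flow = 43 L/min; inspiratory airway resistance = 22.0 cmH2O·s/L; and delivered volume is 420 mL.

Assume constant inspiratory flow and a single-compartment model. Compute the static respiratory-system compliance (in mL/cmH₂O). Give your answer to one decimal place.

Flow: 43 L/min ÷ 60 = 0.7167 L/s.
Equation of motion (constant flow): PIP = Vt/C + R·V̇ + PEEP.
Vt/C = PIP − R·V̇ − PEEP = 32.0 − 22.0×0.7167 − 2 = 32.0 − 15.767 − 2 = 14.233 cmH2O.
C = Vt / 14.233 = 420 / 14.233 = 29.509 mL/cmH2O.

29.5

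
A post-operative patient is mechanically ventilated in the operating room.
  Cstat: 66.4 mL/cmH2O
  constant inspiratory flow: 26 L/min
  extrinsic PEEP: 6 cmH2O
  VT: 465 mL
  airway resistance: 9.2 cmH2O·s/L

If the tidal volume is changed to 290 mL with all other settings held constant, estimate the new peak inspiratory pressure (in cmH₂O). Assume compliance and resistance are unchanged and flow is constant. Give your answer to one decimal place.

14.4

Flow: 26 L/min ÷ 60 = 0.4333 L/s.
PIP = Vt/C + R·V̇ + PEEP (constant-flow equation of motion).
Only the elastic term changes: ΔPIP = ΔVt / C = (290 − 465) / 66.4 = -2.636 cmH2O.
Original PIP = 465/66.4 + 9.2×0.4333 + 6 = 16.989 cmH2O; new PIP = 16.989 + (-2.636) = 14.353 cmH2O.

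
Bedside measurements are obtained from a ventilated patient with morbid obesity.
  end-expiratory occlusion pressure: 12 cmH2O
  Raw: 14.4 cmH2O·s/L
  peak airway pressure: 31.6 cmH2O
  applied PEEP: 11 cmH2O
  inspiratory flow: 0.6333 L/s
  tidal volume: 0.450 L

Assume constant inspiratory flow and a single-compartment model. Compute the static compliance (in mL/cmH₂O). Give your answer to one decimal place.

42.9

Total PEEP = 12 cmH2O (set 11 + intrinsic 1); this is the baseline alveolar pressure.
Equation of motion (constant flow): PIP = Vt/C + R·V̇ + PEEP.
Vt/C = PIP − R·V̇ − PEEP = 31.6 − 14.4×0.6333 − 12 = 31.6 − 9.12 − 12 = 10.48 cmH2O.
C = Vt / 10.48 = 450 / 10.48 = 42.939 mL/cmH2O.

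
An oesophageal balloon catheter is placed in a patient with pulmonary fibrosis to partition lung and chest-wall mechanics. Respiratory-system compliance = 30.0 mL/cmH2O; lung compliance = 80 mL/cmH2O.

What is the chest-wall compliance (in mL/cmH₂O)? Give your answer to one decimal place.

48.0

1/Ccw = 1/Crs − 1/CL.
1/Ccw = 1/30.0 − 1/80 = 0.02083.
Ccw = 48.008 mL/cmH2O.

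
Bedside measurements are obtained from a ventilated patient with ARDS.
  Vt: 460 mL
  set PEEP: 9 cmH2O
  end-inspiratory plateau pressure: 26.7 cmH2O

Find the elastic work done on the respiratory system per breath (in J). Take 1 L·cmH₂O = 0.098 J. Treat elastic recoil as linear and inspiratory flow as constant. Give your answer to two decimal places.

0.40

Elastic work ≈ ½ × (Pplat − PEEP) × Vt = 0.5 × (26.7 − 9) × 0.460 L = 0.5 × 17.7 × 0.460 = 4.071 L·cmH2O.
× 0.098 J/(L·cmH2O) → 0.399 J.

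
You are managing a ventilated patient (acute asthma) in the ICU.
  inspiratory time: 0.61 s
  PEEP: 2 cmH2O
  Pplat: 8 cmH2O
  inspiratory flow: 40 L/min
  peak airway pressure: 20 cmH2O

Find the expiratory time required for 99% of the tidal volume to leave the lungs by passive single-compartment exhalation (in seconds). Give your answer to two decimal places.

Flow: 40 L/min ÷ 60 = 0.6667 L/s.
Vt = flow × Ti = 0.6667 L/s × 0.61 s × 1000 mL/L = 406.69 mL.
R = (PIP − Pplat)/V̇ = (20 − 8) / 0.6667 = 12.0/0.6667 = 17.999 cmH2O·s/L.
C = Vt/(Pplat − PEEP) = 406.69 / (8 − 2) = 406.69/6.0 = 67.782 mL/cmH2O.
τ = R × C = 17.999 × 0.06778 L/cmH2O = 1.22 s.
t = −τ·ln(1 − 0.99) = −1.22·ln(0.01) = 5.618 s.

5.62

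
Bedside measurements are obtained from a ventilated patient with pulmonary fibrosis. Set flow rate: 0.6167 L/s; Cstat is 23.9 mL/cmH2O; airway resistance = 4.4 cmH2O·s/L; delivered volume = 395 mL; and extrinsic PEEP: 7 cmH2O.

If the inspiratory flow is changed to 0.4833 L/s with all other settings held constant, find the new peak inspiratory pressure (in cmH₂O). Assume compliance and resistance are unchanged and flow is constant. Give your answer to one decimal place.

25.7

PIP = Vt/C + R·V̇ + PEEP (constant-flow equation of motion).
Only the resistive term changes: ΔPIP = R × ΔV̇ = 4.4 × (0.4833 − 0.6167) = 4.4 × -0.1334 = -0.587 cmH2O.
Original PIP = 395/23.9 + 4.4×0.6167 + 7 = 26.241 cmH2O; new PIP = 26.241 + (-0.587) = 25.654 cmH2O.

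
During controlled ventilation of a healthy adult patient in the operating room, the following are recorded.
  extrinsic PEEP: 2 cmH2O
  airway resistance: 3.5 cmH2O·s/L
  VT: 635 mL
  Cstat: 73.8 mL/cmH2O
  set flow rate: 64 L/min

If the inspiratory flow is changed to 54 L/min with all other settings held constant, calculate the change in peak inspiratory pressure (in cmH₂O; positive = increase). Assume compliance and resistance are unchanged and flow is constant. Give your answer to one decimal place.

-0.6

Flow: 64 L/min ÷ 60 = 1.0667 L/s.
New flow: 54 L/min ÷ 60 = 0.9 L/s.
PIP = Vt/C + R·V̇ + PEEP (constant-flow equation of motion).
Only the resistive term changes: ΔPIP = R × ΔV̇ = 3.5 × (0.9 − 1.0667) = 3.5 × -0.1667 = -0.5835 cmH2O.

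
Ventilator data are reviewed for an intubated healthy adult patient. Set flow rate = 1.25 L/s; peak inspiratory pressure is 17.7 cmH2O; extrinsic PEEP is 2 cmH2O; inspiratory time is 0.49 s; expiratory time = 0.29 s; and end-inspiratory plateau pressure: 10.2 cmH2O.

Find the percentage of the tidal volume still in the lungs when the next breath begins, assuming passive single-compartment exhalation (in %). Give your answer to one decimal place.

Vt = flow × Ti = 1.25 L/s × 0.49 s × 1000 mL/L = 612.5 mL.
R = (PIP − Pplat)/V̇ = (17.7 − 10.2) / 1.25 = 7.5/1.25 = 6.0 cmH2O·s/L.
C = Vt/(Pplat − PEEP) = 612.5 / (10.2 − 2) = 612.5/8.2 = 74.695 mL/cmH2O.
τ = R × C = 6.0 × 0.0747 L/cmH2O = 0.4482 s.
Fraction remaining at end-expiration = e^(−Te/τ) = e^(−0.29/0.4482) = 0.5236 → 52.36%.

52.4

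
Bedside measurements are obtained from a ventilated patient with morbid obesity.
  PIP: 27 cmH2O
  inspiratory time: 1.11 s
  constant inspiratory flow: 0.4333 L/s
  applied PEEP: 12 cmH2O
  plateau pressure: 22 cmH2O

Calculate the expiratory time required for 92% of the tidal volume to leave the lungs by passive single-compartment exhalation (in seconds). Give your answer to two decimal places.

Vt = flow × Ti = 0.4333 L/s × 1.11 s × 1000 mL/L = 480.96 mL.
R = (PIP − Pplat)/V̇ = (27 − 22) / 0.4333 = 5.0/0.4333 = 11.539 cmH2O·s/L.
C = Vt/(Pplat − PEEP) = 480.96 / (22 − 12) = 480.96/10.0 = 48.096 mL/cmH2O.
τ = R × C = 11.539 × 0.0481 L/cmH2O = 0.555 s.
t = −τ·ln(1 − 0.92) = −0.555·ln(0.08) = 1.402 s.

1.40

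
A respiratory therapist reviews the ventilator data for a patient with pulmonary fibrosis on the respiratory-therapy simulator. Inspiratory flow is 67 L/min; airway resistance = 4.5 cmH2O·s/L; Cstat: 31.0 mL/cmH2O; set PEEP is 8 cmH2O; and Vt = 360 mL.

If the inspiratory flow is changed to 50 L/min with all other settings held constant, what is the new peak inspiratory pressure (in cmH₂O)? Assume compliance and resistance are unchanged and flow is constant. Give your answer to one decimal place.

23.4

Flow: 67 L/min ÷ 60 = 1.1167 L/s.
New flow: 50 L/min ÷ 60 = 0.8333 L/s.
PIP = Vt/C + R·V̇ + PEEP (constant-flow equation of motion).
Only the resistive term changes: ΔPIP = R × ΔV̇ = 4.5 × (0.8333 − 1.1167) = 4.5 × -0.2834 = -1.275 cmH2O.
Original PIP = 360/31.0 + 4.5×1.1167 + 8 = 24.638 cmH2O; new PIP = 24.638 + (-1.275) = 23.363 cmH2O.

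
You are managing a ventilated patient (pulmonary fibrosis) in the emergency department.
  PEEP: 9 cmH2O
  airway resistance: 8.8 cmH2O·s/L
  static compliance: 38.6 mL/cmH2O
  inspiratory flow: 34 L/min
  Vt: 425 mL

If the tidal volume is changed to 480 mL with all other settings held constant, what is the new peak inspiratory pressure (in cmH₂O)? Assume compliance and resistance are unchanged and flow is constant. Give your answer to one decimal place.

26.4

Flow: 34 L/min ÷ 60 = 0.5667 L/s.
PIP = Vt/C + R·V̇ + PEEP (constant-flow equation of motion).
Only the elastic term changes: ΔPIP = ΔVt / C = (480 − 425) / 38.6 = 1.425 cmH2O.
Original PIP = 425/38.6 + 8.8×0.5667 + 9 = 24.997 cmH2O; new PIP = 24.997 + (1.425) = 26.422 cmH2O.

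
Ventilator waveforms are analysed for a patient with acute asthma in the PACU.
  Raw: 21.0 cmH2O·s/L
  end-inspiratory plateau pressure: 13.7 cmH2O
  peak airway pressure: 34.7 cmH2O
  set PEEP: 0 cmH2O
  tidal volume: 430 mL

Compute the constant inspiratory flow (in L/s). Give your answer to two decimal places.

1.00

flow = (PIP − Pplat) / Raw = 21.0 / 21.0 = 1.0 L/s.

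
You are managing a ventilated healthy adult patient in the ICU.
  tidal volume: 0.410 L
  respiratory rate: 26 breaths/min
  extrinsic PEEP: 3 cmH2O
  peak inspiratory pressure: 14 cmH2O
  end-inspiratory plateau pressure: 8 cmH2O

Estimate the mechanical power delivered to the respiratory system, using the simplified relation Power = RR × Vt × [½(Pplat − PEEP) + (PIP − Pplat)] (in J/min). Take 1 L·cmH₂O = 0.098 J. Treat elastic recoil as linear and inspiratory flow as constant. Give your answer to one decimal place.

8.9

Per-breath work = Vt × [½(Pplat−PEEP) + (PIP−Pplat)] = 0.410 × [0.5×5.0 + 6.0] = 0.410 × 8.5 = 3.485 L·cmH2O.
Power = 26 × 3.485 = 90.61 L·cmH2O/min.
× 0.098 J/(L·cmH2O) → 8.88 J/min.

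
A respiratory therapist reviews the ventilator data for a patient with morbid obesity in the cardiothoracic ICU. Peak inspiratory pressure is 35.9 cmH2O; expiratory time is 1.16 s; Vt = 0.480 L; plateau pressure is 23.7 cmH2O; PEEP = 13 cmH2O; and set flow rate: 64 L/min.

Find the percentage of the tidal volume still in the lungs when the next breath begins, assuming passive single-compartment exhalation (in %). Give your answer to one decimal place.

Flow: 64 L/min ÷ 60 = 1.0667 L/s.
R = (PIP − Pplat)/V̇ = (35.9 − 23.7) / 1.0667 = 12.2/1.0667 = 11.437 cmH2O·s/L.
C = Vt/(Pplat − PEEP) = 480.0 / (23.7 − 13) = 480.0/10.7 = 44.86 mL/cmH2O.
τ = R × C = 11.437 × 0.04486 L/cmH2O = 0.5131 s.
Fraction remaining at end-expiration = e^(−Te/τ) = e^(−1.16/0.5131) = 0.1043 → 10.43%.

10.4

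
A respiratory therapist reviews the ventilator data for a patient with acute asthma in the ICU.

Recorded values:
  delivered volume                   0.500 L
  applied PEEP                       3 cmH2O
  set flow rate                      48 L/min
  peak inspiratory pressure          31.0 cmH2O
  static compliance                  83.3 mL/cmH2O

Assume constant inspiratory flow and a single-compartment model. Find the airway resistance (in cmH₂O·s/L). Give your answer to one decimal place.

Flow: 48 L/min ÷ 60 = 0.8 L/s.
Equation of motion (constant flow): PIP = Vt/C + R·V̇ + PEEP.
R·V̇ = PIP − Vt/C − PEEP = 31.0 − 500/83.3 − 3 = 31.0 − 6.002 − 3 = 21.998 cmH2O.
R = 21.998 / 0.8 = 27.498 cmH2O·s/L.

27.5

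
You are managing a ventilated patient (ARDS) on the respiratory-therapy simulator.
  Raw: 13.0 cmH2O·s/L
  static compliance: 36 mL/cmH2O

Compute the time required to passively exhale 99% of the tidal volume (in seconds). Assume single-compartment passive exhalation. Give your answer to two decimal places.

τ = R × C = 13.0 × 36 mL/cmH2O = 13.0 × 0.036 L/cmH2O = 0.468 s.
Exhaled fraction f = 1 − e^(−t/τ) → t = −τ·ln(1 − f) = −0.468·ln(0.01) = 2.155 s.

2.16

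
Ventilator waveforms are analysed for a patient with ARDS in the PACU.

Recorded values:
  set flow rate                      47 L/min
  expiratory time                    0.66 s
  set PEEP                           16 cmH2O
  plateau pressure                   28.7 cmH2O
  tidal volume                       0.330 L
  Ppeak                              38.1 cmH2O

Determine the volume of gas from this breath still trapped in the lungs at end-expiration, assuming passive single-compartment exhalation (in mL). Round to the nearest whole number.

Flow: 47 L/min ÷ 60 = 0.7833 L/s.
R = (PIP − Pplat)/V̇ = (38.1 − 28.7) / 0.7833 = 9.4/0.7833 = 12.001 cmH2O·s/L.
C = Vt/(Pplat − PEEP) = 330.0 / (28.7 − 16) = 330.0/12.7 = 25.984 mL/cmH2O.
τ = R × C = 12.001 × 0.02598 L/cmH2O = 0.3118 s.
Fraction remaining = e^(−Te/τ) = e^(−0.66/0.3118) = 0.1204.
Trapped volume = 330.0 × 0.1204 = 39.732 mL.

40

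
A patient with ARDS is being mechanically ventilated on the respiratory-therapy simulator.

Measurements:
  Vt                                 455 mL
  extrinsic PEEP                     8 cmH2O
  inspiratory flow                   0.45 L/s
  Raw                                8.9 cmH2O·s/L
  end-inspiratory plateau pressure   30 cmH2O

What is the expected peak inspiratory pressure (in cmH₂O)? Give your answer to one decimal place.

PIP = Pplat + Raw × flow = 30 + 8.9 × 0.45 = 30 + 4.005 = 34.005 cmH2O.

34.0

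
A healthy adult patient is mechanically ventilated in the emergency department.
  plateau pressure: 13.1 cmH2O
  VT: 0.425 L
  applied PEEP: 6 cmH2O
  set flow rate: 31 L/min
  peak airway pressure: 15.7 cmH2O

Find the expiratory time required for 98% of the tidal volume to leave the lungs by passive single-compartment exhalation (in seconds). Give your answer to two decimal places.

Flow: 31 L/min ÷ 60 = 0.5167 L/s.
R = (PIP − Pplat)/V̇ = (15.7 − 13.1) / 0.5167 = 2.6/0.5167 = 5.032 cmH2O·s/L.
C = Vt/(Pplat − PEEP) = 425.0 / (13.1 − 6) = 425.0/7.1 = 59.859 mL/cmH2O.
τ = R × C = 5.032 × 0.05986 L/cmH2O = 0.3012 s.
t = −τ·ln(1 − 0.98) = −0.3012·ln(0.02) = 1.178 s.

1.18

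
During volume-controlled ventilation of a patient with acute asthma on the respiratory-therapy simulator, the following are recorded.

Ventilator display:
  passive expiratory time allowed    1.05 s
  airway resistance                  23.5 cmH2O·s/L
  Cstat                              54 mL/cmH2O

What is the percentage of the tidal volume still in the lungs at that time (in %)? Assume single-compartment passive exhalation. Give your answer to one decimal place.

43.7

τ = R × C = 23.5 × 54 mL/cmH2O = 23.5 × 0.054 L/cmH2O = 1.269 s.
Passive exhalation: V(t)/V₀ = e^(−t/τ) = e^(−1.05/1.269) = 0.4372.
Fraction remaining = 0.4372 → 43.72%.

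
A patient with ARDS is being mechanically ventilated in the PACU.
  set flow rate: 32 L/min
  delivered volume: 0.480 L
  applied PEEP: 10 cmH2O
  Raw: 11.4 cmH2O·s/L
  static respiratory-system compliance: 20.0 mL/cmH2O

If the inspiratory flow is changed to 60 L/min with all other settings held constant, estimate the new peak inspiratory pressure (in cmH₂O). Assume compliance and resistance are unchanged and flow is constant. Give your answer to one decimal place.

Flow: 32 L/min ÷ 60 = 0.5333 L/s.
New flow: 60 L/min ÷ 60 = 1 L/s.
PIP = Vt/C + R·V̇ + PEEP (constant-flow equation of motion).
Only the resistive term changes: ΔPIP = R × ΔV̇ = 11.4 × (1 − 0.5333) = 11.4 × 0.4667 = 5.32 cmH2O.
Original PIP = 480/20.0 + 11.4×0.5333 + 10 = 40.08 cmH2O; new PIP = 40.08 + (5.32) = 45.4 cmH2O.

45.4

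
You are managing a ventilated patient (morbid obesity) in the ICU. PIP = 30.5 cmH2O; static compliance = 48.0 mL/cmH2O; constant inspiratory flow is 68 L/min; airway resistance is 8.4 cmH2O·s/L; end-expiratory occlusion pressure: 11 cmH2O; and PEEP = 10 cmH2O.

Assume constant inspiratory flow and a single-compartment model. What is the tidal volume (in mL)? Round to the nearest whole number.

Flow: 68 L/min ÷ 60 = 1.1333 L/s.
Total PEEP = 11 cmH2O (set 10 + intrinsic 1); this is the baseline alveolar pressure.
Equation of motion (constant flow): PIP = Vt/C + R·V̇ + PEEP.
Vt/C = PIP − R·V̇ − PEEP = 30.5 − 9.52 − 11 = 9.98 cmH2O.
Vt = C × 9.98 = 48.0 × 9.98 = 479.04 mL.

479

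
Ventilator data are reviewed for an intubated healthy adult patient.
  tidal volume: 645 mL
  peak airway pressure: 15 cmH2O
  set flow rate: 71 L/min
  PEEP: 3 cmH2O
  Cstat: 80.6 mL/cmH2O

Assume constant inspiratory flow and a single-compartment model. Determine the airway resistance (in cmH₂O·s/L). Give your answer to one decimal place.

Flow: 71 L/min ÷ 60 = 1.1833 L/s.
Equation of motion (constant flow): PIP = Vt/C + R·V̇ + PEEP.
R·V̇ = PIP − Vt/C − PEEP = 15 − 645/80.6 − 3 = 15 − 8.002 − 3 = 3.998 cmH2O.
R = 3.998 / 1.1833 = 3.379 cmH2O·s/L.

3.4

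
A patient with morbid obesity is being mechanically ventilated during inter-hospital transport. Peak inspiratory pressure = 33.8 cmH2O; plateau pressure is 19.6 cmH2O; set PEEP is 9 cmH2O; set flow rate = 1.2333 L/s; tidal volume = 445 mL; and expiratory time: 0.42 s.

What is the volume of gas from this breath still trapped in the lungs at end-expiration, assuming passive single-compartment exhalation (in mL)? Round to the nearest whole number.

R = (PIP − Pplat)/V̇ = (33.8 − 19.6) / 1.2333 = 14.2/1.2333 = 11.514 cmH2O·s/L.
C = Vt/(Pplat − PEEP) = 445.0 / (19.6 − 9) = 445.0/10.6 = 41.981 mL/cmH2O.
τ = R × C = 11.514 × 0.04198 L/cmH2O = 0.4834 s.
Fraction remaining = e^(−Te/τ) = e^(−0.42/0.4834) = 0.4194.
Trapped volume = 445.0 × 0.4194 = 186.63 mL.

187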